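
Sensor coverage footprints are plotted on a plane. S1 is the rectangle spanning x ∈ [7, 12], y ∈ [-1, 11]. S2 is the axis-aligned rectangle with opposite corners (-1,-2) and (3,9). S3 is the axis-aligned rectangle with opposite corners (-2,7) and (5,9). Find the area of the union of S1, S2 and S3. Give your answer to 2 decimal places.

By inclusion–exclusion:
Individual areas: |S1| = 60, |S2| = 44, |S3| = 14.
|S1∩S2| = 0 (no overlap).
|S1∩S3| = 0 (no overlap).
|S2∩S3|: x∈[-1,3], y∈[7,9] → 4·2 = 8.
|S1∩S2∩S3| = 0.
|S1 ∪ S2 ∪ S3| = 118 − 8 + 0 = 110.00.

110.00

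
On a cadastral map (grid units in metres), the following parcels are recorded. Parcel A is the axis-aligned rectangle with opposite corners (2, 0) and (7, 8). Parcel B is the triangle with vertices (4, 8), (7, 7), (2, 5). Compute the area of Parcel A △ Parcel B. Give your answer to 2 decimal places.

|Parcel A| = 40, |Parcel B| = 5.5, |Parcel A∩Parcel B| = 5.5.
|Parcel A △ Parcel B| = |Parcel A| + |Parcel B| − 2·|Parcel A∩Parcel B| = 40 + 5.5 − 11 = 34.50.

34.50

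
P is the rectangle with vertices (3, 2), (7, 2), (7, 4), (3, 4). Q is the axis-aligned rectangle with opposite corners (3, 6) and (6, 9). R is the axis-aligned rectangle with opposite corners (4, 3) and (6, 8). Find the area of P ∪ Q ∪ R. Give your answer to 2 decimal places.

By inclusion–exclusion:
Individual areas: |P| = 8, |Q| = 9, |R| = 10.
|P∩Q| = 0 (no overlap).
|P∩R|: x∈[4,6], y∈[3,4] → 2·1 = 2.
|Q∩R|: x∈[4,6], y∈[6,8] → 2·2 = 4.
|P∩Q∩R| = 0.
|P ∪ Q ∪ R| = 27 − 6 + 0 = 21.00.

21.00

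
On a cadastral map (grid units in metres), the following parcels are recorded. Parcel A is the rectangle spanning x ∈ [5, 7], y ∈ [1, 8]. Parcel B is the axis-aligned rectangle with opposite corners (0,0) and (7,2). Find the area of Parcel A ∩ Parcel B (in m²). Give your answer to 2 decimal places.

2.00

|Parcel A∩Parcel B|: x∈[5,7], y∈[1,2] → 2·1 = 2.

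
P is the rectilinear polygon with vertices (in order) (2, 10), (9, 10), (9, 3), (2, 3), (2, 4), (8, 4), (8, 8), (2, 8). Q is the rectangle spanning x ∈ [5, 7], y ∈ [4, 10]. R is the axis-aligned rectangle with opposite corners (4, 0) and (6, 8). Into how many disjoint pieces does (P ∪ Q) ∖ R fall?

(P ∪ Q) ∖ R splits into 2 disjoint pieces (area 25, area 2).

2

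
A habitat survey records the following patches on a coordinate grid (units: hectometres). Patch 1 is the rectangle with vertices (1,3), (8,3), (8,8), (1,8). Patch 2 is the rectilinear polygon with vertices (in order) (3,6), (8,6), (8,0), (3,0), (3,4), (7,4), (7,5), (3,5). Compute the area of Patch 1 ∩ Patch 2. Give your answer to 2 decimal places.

The intersection is the polygon with vertices (8,3), (3,3), (3,4), (7,4), (7,5), (3,5), (3,6), (8,6).
By the shoelace formula its area is 11.00.

11.00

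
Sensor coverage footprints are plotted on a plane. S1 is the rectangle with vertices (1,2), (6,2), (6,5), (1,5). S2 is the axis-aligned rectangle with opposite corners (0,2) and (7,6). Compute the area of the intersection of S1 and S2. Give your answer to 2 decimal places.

15.00

|S1∩S2|: x∈[1,6], y∈[2,5] → 5·3 = 15.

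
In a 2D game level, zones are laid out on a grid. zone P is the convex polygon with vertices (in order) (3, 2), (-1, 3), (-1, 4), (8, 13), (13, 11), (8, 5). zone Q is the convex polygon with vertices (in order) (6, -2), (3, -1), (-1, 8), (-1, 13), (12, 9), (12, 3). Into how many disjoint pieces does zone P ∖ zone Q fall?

2

zone P ∖ zone Q splits into 2 disjoint pieces (area 3.7885, area 13.8583).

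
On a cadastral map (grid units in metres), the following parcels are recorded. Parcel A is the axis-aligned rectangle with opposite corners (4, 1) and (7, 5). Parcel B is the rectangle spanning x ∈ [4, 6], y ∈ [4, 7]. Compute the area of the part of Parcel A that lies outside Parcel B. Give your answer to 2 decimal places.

10.00

|Parcel A∩Parcel B|: x∈[4,6], y∈[4,5] → 2·1 = 2.
|Parcel A| = 12.
|Parcel A ∖ Parcel B| = |Parcel A| − |Parcel A∩Parcel B| = 12 − 2 = 10.00.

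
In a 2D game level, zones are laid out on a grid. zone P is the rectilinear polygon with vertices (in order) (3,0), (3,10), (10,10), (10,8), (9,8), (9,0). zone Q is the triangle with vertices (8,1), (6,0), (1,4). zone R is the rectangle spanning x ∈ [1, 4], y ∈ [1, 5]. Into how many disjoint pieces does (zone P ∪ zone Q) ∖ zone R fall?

1

(zone P ∪ zone Q) ∖ zone R is a single connected region.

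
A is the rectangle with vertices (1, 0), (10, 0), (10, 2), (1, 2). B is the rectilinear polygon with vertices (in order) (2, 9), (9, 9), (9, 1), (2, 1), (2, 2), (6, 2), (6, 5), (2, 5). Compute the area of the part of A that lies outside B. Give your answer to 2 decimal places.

11.00

|A| = 18, |A∩B| = 7.
|A ∖ B| = |A| − |A∩B| = 18 − 7 = 11.00.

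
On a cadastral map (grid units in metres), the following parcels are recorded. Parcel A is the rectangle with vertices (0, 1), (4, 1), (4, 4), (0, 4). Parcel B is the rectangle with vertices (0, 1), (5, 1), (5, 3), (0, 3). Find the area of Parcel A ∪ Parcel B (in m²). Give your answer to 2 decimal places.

By inclusion–exclusion:
Individual areas: |Parcel A| = 12, |Parcel B| = 10.
|Parcel A∩Parcel B|: x∈[0,4], y∈[1,3] → 4·2 = 8.
|Parcel A ∪ Parcel B| = 22 − 8 = 14.00.

14.00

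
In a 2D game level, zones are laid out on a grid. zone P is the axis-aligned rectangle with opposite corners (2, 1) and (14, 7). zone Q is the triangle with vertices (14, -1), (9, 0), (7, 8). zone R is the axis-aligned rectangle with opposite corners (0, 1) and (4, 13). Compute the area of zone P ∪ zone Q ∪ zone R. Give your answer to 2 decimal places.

114.33

By inclusion–exclusion:
Individual areas: |zone P| = 72, |zone Q| = 19, |zone R| = 48.
|zone P∩zone Q| = 12.6667.
|zone P∩zone R|: x∈[2,4], y∈[1,7] → 2·6 = 12.
|zone Q∩zone R| = 0.
|zone P∩zone Q∩zone R| = 0.
|zone P ∪ zone Q ∪ zone R| = 139 − 24.6667 + 0 = 114.33.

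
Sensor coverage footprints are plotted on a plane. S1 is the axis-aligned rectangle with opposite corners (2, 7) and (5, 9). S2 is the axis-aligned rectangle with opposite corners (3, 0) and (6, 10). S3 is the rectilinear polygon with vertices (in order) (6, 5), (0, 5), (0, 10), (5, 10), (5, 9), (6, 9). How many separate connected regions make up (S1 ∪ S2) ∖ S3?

(S1 ∪ S2) ∖ S3 splits into 2 disjoint pieces (area 1, area 15).

2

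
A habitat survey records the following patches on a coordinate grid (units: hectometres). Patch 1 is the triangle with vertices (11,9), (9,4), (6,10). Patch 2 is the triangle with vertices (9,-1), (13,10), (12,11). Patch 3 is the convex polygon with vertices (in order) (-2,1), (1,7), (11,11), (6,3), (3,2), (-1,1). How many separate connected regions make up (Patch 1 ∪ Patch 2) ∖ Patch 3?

(Patch 1 ∪ Patch 2) ∖ Patch 3 splits into 3 disjoint pieces (area 6.6944, area 0.625, area 7.5).

3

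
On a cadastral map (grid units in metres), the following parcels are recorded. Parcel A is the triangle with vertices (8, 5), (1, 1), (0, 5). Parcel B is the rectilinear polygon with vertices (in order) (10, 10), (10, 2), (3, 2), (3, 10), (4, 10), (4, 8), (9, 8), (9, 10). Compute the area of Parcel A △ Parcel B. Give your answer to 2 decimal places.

47.71

|Parcel A| = 16, |Parcel B| = 46, |Parcel A∩Parcel B| = 7.1429.
|Parcel A △ Parcel B| = |Parcel A| + |Parcel B| − 2·|Parcel A∩Parcel B| = 16 + 46 − 14.2857 = 47.71.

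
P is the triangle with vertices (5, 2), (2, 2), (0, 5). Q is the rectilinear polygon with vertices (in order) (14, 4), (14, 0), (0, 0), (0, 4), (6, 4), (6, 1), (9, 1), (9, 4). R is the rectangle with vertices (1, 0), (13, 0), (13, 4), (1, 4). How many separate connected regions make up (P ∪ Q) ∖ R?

(P ∪ Q) ∖ R splits into 2 disjoint pieces (area 4.5, area 4).

2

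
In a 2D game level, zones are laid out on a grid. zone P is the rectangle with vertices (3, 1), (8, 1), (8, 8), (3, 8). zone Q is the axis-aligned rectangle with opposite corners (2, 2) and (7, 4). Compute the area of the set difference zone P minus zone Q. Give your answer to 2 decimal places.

27.00

|zone P∩zone Q|: x∈[3,7], y∈[2,4] → 4·2 = 8.
|zone P| = 35.
|zone P ∖ zone Q| = |zone P| − |zone P∩zone Q| = 35 − 8 = 27.00.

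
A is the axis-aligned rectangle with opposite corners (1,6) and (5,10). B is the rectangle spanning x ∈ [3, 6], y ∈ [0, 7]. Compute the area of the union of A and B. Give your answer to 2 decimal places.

35.00

By inclusion–exclusion:
Individual areas: |A| = 16, |B| = 21.
|A∩B|: x∈[3,5], y∈[6,7] → 2·1 = 2.
|A ∪ B| = 37 − 2 = 35.00.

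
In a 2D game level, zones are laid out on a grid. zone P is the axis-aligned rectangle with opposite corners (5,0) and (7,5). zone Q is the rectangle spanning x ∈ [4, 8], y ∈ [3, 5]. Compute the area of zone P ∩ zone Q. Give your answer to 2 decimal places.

4.00

|zone P∩zone Q|: x∈[5,7], y∈[3,5] → 2·2 = 4.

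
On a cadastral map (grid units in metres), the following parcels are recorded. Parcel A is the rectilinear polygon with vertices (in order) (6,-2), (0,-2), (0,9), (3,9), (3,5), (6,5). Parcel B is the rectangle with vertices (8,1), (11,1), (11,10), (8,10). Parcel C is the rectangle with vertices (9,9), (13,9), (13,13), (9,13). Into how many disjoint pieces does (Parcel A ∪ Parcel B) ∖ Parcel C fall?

(Parcel A ∪ Parcel B) ∖ Parcel C splits into 2 disjoint pieces (area 54, area 25).

2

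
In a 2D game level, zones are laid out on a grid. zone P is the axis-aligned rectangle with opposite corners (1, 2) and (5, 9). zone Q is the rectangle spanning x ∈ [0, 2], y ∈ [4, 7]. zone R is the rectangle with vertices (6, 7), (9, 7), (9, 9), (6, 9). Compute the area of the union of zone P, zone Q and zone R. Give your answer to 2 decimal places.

37.00

By inclusion–exclusion:
Individual areas: |zone P| = 28, |zone Q| = 6, |zone R| = 6.
|zone P∩zone Q|: x∈[1,2], y∈[4,7] → 1·3 = 3.
|zone P∩zone R| = 0 (no overlap).
|zone Q∩zone R| = 0 (no overlap).
|zone P∩zone Q∩zone R| = 0.
|zone P ∪ zone Q ∪ zone R| = 40 − 3 + 0 = 37.00.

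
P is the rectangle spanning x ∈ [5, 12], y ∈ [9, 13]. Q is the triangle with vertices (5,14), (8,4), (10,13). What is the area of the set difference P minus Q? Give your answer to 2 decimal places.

|P| = 28, |P∩Q| = 14.6222.
|P ∖ Q| = |P| − |P∩Q| = 28 − 14.6222 = 13.38.

13.38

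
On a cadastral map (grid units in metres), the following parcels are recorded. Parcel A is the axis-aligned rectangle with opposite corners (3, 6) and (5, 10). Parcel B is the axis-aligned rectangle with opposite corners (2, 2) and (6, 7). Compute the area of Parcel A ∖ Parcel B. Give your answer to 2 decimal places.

|Parcel A∩Parcel B|: x∈[3,5], y∈[6,7] → 2·1 = 2.
|Parcel A| = 8.
|Parcel A ∖ Parcel B| = |Parcel A| − |Parcel A∩Parcel B| = 8 − 2 = 6.00.

6.00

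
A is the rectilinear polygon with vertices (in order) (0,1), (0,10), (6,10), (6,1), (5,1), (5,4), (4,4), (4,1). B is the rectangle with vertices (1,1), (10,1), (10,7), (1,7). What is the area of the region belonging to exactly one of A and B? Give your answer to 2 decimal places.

|A| = 51, |B| = 54, |A∩B| = 27.
|A △ B| = |A| + |B| − 2·|A∩B| = 51 + 54 − 54 = 51.00.

51.00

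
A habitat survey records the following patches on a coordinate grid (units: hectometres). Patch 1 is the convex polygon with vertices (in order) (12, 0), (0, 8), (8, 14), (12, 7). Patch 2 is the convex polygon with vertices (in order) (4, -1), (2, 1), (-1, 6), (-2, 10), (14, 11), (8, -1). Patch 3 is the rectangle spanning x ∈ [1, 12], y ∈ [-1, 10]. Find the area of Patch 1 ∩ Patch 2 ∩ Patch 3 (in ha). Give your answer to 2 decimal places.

56.87

The intersection is the polygon with vertices (2.667,10), (10.286,10), (12,7), (9.375,1.75), (1,7.333), (1,8.75).
By the shoelace formula its area is 56.87.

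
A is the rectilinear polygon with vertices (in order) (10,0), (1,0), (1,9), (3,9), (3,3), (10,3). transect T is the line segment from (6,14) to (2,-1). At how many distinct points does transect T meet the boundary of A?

The segment meets the boundary at (2.267,0), (3.067,3).

2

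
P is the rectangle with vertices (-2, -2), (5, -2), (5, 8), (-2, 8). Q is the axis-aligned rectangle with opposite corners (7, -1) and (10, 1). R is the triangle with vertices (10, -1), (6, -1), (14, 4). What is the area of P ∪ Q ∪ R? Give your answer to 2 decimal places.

81.51

By inclusion–exclusion:
Individual areas: |P| = 70, |Q| = 6, |R| = 10.
|P∩Q| = 0 (no overlap).
|P∩R| = 0.
|Q∩R| = 4.4875.
|P∩Q∩R| = 0.
|P ∪ Q ∪ R| = 86 − 4.4875 + 0 = 81.51.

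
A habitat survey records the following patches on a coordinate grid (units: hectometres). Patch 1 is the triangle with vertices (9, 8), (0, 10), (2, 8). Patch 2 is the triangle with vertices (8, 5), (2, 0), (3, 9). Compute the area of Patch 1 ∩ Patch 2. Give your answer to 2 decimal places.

The intersection is the polygon with vertices (2.889,8), (3,9), (4.25,8).
By the shoelace formula its area is 0.68.

0.68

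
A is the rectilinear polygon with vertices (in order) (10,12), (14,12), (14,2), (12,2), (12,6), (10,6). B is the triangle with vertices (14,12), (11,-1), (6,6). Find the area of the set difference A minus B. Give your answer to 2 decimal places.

|A| = 32, |A∩B| = 14.6667.
|A ∖ B| = |A| − |A∩B| = 32 − 14.6667 = 17.33.

17.33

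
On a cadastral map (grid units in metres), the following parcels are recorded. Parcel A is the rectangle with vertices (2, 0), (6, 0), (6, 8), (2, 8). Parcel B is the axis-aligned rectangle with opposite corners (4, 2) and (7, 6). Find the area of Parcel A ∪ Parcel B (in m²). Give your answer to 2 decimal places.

By inclusion–exclusion:
Individual areas: |Parcel A| = 32, |Parcel B| = 12.
|Parcel A∩Parcel B|: x∈[4,6], y∈[2,6] → 2·4 = 8.
|Parcel A ∪ Parcel B| = 44 − 8 = 36.00.

36.00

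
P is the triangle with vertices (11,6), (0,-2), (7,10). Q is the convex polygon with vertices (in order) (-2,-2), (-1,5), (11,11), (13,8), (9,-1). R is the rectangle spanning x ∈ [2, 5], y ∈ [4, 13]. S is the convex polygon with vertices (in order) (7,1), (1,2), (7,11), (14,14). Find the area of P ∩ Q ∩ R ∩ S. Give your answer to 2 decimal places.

1.93

The intersection is the polygon with vertices (5,4), (3.5,4), (5,6.571).
By the shoelace formula its area is 1.93.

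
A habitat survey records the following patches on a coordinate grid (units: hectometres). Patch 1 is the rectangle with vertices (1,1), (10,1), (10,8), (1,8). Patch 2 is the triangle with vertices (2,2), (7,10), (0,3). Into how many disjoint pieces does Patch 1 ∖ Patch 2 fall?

2

Patch 1 ∖ Patch 2 splits into 2 disjoint pieces (area 46, area 8).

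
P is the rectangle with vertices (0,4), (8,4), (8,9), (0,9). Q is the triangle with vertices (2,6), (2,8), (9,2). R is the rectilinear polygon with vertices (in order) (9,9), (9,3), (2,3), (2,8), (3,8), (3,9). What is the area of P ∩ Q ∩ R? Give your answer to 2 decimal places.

The intersection is the polygon with vertices (2,6), (2,8), (6.667,4), (5.5,4).
By the shoelace formula its area is 5.83.

5.83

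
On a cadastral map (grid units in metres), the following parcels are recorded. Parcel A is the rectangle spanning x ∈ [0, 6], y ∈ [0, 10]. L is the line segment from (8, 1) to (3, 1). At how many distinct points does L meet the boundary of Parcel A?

1

The segment meets the boundary at (6,1).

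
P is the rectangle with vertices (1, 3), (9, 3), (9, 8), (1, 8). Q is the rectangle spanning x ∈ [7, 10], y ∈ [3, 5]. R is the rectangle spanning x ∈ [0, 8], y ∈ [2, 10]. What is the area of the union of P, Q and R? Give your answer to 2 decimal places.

By inclusion–exclusion:
Individual areas: |P| = 40, |Q| = 6, |R| = 64.
|P∩Q|: x∈[7,9], y∈[3,5] → 2·2 = 4.
|P∩R|: x∈[1,8], y∈[3,8] → 7·5 = 35.
|Q∩R|: x∈[7,8], y∈[3,5] → 1·2 = 2.
|P∩Q∩R| = 2.
|P ∪ Q ∪ R| = 110 − 41 + 2 = 71.00.

71.00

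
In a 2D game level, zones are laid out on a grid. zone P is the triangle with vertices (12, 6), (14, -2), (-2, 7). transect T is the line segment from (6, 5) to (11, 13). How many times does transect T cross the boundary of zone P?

1

The segment meets the boundary at (6.855,6.368).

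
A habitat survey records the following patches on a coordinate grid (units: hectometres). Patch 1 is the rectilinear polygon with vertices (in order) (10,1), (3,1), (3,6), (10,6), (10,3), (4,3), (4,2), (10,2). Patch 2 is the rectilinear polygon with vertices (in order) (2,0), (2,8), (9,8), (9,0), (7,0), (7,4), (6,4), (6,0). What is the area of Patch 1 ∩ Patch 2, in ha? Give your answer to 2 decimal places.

23.00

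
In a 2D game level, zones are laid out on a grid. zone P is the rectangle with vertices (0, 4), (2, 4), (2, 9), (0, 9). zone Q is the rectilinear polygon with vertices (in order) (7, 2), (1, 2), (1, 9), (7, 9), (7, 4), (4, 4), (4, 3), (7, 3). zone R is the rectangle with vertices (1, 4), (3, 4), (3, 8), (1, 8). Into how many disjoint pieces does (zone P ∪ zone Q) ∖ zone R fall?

(zone P ∪ zone Q) ∖ zone R is a single connected region.

1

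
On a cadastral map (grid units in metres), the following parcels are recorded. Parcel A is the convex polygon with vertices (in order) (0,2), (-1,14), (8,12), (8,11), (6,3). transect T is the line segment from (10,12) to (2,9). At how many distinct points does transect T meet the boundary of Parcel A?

The segment meets the boundary at (8,11.25).

1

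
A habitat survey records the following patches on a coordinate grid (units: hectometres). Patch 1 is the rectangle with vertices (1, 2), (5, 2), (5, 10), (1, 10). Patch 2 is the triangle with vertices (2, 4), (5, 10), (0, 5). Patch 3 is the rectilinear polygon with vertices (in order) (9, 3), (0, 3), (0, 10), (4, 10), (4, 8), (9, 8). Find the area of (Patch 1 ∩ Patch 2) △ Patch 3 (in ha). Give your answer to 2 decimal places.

|Patch 1 ∩ Patch 2| = 6.75.
|(Patch 1 ∩ Patch 2) ∩ Patch 3| = 6.25.
|(Patch 1 ∩ Patch 2) △ Patch 3| = 6.75 + 53 − 12.5 = 47.25.

47.25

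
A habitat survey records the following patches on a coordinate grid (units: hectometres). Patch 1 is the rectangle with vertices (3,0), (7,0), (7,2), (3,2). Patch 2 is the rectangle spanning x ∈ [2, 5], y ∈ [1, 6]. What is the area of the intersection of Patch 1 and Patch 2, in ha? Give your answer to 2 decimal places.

|Patch 1∩Patch 2|: x∈[3,5], y∈[1,2] → 2·1 = 2.

2.00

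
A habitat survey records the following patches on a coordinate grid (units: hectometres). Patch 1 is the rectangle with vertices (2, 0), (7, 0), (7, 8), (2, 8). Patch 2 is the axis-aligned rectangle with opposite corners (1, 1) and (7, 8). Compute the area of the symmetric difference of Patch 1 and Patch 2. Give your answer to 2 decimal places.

|Patch 1∩Patch 2|: x∈[2,7], y∈[1,8] → 5·7 = 35.
|Patch 1 △ Patch 2| = |Patch 1| + |Patch 2| − 2·|Patch 1∩Patch 2| = 40 + 42 − 70 = 12.00.

12.00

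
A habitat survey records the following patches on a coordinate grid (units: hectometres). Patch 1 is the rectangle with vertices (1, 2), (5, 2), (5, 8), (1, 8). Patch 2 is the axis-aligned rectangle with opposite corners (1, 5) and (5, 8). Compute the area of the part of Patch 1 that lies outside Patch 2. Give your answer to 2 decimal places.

|Patch 1∩Patch 2|: x∈[1,5], y∈[5,8] → 4·3 = 12.
|Patch 1| = 24.
|Patch 1 ∖ Patch 2| = |Patch 1| − |Patch 1∩Patch 2| = 24 − 12 = 12.00.

12.00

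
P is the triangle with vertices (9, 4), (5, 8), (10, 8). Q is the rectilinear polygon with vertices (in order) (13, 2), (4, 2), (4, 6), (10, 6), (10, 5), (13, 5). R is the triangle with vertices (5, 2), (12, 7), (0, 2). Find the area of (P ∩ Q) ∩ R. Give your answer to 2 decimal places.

1.18

The region (P ∩ Q) ∩ R is the polygon with vertices (9.261,5.043), (8.5,4.5), (7.765,5.235), (9.488,5.954).
By the shoelace formula its area is 1.18.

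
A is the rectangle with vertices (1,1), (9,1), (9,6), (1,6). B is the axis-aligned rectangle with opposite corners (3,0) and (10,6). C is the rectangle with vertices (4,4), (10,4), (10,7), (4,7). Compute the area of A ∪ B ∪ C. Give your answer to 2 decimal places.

By inclusion–exclusion:
Individual areas: |A| = 40, |B| = 42, |C| = 18.
|A∩B|: x∈[3,9], y∈[1,6] → 6·5 = 30.
|A∩C|: x∈[4,9], y∈[4,6] → 5·2 = 10.
|B∩C|: x∈[4,10], y∈[4,6] → 6·2 = 12.
|A∩B∩C| = 10.
|A ∪ B ∪ C| = 100 − 52 + 10 = 58.00.

58.00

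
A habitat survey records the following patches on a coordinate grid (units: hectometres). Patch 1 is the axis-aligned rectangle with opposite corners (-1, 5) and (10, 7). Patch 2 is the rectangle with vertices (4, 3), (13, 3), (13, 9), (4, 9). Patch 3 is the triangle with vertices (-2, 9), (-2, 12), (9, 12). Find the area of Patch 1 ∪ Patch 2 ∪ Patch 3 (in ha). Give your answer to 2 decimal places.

80.50

By inclusion–exclusion:
Individual areas: |Patch 1| = 22, |Patch 2| = 54, |Patch 3| = 16.5.
|Patch 1∩Patch 2|: x∈[4,10], y∈[5,7] → 6·2 = 12.
|Patch 1∩Patch 3| = 0.
|Patch 2∩Patch 3| = 0.
|Patch 1∩Patch 2∩Patch 3| = 0.
|Patch 1 ∪ Patch 2 ∪ Patch 3| = 92.5 − 12 + 0 = 80.50.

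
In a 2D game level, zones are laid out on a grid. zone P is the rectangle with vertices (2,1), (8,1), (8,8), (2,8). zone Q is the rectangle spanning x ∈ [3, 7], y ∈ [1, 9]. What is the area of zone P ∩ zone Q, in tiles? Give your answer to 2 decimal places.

28.00

|zone P∩zone Q|: x∈[3,7], y∈[1,8] → 4·7 = 28.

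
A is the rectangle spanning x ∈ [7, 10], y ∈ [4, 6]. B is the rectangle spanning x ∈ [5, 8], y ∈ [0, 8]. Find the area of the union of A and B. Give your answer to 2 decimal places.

28.00

By inclusion–exclusion:
Individual areas: |A| = 6, |B| = 24.
|A∩B|: x∈[7,8], y∈[4,6] → 1·2 = 2.
|A ∪ B| = 30 − 2 = 28.00.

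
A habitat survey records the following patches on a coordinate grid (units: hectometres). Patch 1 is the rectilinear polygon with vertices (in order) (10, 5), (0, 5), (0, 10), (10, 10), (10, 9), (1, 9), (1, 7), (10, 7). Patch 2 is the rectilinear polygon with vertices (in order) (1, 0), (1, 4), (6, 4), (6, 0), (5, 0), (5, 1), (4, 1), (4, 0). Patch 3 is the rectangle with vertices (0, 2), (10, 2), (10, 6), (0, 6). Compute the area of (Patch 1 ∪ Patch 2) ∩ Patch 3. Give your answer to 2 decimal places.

20.00

|Patch 1 ∪ Patch 2| = 51.
|(Patch 1 ∪ Patch 2) ∩ Patch 3| = 20.00.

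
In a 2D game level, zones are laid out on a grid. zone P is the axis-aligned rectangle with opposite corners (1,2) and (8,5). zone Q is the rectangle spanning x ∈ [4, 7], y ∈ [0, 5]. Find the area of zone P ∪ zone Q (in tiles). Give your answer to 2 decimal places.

By inclusion–exclusion:
Individual areas: |zone P| = 21, |zone Q| = 15.
|zone P∩zone Q|: x∈[4,7], y∈[2,5] → 3·3 = 9.
|zone P ∪ zone Q| = 36 − 9 = 27.00.

27.00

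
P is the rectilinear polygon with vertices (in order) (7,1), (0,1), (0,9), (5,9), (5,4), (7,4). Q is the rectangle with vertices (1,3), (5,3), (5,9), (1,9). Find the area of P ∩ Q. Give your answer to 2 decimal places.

The intersection is the polygon with vertices (5,9), (5,4), (5,3), (1,3), (1,9).
By the shoelace formula its area is 24.00.

24.00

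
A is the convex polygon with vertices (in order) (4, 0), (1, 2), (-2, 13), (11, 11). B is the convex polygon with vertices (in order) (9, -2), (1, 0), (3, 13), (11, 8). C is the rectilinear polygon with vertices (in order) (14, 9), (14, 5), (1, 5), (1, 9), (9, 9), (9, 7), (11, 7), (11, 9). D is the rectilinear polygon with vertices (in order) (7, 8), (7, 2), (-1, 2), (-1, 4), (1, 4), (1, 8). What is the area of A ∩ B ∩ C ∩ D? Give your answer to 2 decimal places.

The intersection is the polygon with vertices (1.769,5), (2.231,8), (7,8), (7,5).
By the shoelace formula its area is 15.00.

15.00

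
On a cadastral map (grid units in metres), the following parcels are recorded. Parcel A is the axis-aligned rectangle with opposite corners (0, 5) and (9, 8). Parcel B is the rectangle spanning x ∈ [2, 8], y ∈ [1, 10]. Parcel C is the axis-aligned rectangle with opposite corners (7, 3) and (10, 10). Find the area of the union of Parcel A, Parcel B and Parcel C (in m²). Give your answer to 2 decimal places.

By inclusion–exclusion:
Individual areas: |Parcel A| = 27, |Parcel B| = 54, |Parcel C| = 21.
|Parcel A∩Parcel B|: x∈[2,8], y∈[5,8] → 6·3 = 18.
|Parcel A∩Parcel C|: x∈[7,9], y∈[5,8] → 2·3 = 6.
|Parcel B∩Parcel C|: x∈[7,8], y∈[3,10] → 1·7 = 7.
|Parcel A∩Parcel B∩Parcel C| = 3.
|Parcel A ∪ Parcel B ∪ Parcel C| = 102 − 31 + 3 = 74.00.

74.00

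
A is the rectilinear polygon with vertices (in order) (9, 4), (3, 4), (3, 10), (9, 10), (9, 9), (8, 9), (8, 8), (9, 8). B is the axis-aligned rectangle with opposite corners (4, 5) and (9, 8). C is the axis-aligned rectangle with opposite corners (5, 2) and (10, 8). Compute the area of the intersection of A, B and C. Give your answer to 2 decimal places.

12.00

The intersection is the polygon with vertices (9,5), (5,5), (5,8), (8,8), (9,8).
By the shoelace formula its area is 12.00.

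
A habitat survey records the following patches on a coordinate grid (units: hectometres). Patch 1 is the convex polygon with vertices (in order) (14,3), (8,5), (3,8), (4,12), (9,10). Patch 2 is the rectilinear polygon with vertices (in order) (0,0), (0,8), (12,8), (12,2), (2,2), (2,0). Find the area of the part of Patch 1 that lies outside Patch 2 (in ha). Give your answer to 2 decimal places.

|Patch 1| = 41, |Patch 1∩Patch 2| = 20.4381.
|Patch 1 ∖ Patch 2| = |Patch 1| − |Patch 1∩Patch 2| = 41 − 20.4381 = 20.56.

20.56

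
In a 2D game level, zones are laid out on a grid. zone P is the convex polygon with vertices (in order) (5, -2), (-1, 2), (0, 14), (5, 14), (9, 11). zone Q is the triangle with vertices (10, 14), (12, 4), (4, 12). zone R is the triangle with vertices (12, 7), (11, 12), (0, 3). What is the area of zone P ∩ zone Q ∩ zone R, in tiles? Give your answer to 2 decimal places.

1.31

The intersection is the polygon with vertices (8.059,7.941), (7.15,8.85), (8.738,10.149).
By the shoelace formula its area is 1.31.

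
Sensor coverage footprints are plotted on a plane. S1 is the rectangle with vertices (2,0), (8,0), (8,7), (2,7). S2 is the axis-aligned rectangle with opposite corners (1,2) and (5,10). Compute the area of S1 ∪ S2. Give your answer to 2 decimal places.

59.00

By inclusion–exclusion:
Individual areas: |S1| = 42, |S2| = 32.
|S1∩S2|: x∈[2,5], y∈[2,7] → 3·5 = 15.
|S1 ∪ S2| = 74 − 15 = 59.00.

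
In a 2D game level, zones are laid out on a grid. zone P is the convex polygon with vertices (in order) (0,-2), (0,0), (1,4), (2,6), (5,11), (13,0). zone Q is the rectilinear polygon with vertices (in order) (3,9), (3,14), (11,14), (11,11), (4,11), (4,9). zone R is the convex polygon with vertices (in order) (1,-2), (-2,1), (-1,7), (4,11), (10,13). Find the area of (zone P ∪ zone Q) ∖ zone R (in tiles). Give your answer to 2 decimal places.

73.86

|zone P ∪ zone Q| = 115.4667.
|(zone P ∪ zone Q) ∩ zone R| = 41.6089.
|(zone P ∪ zone Q) ∖ zone R| = 115.4667 − 41.6089 = 73.86.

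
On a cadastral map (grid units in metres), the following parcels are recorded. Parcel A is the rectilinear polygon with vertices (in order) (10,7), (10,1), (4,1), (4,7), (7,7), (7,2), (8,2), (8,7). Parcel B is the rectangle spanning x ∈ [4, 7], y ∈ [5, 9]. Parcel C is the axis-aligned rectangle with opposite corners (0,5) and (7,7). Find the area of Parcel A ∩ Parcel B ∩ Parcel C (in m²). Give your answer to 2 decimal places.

The intersection is the polygon with vertices (7,7), (7,5), (4,5), (4,7).
By the shoelace formula its area is 6.00.

6.00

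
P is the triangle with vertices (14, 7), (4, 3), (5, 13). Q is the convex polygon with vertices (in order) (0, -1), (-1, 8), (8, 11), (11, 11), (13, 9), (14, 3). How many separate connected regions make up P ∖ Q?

2

P ∖ Q splits into 2 disjoint pieces (area 0.25, area 4.9655).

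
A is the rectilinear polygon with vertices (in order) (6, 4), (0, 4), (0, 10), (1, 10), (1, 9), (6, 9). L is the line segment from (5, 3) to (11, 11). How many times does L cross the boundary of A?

2

The segment meets the boundary at (6,4.333), (5.75,4).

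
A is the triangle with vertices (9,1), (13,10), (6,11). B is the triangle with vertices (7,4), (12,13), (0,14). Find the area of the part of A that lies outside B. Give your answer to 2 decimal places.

|A| = 33.5, |A∩B| = 12.3866.
|A ∖ B| = |A| − |A∩B| = 33.5 − 12.3866 = 21.11.

21.11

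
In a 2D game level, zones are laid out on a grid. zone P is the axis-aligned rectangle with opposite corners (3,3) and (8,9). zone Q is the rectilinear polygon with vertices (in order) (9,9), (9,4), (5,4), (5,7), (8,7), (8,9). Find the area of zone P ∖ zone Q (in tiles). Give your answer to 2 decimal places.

21.00

|zone P| = 30, |zone P∩zone Q| = 9.
|zone P ∖ zone Q| = |zone P| − |zone P∩zone Q| = 30 − 9 = 21.00.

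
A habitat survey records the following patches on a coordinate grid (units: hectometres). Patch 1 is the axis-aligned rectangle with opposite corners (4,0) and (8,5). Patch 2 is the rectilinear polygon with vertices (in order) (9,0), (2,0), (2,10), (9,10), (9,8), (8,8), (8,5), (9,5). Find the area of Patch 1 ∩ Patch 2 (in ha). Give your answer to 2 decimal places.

20.00

The intersection is the polygon with vertices (8,0), (4,0), (4,5), (8,5).
By the shoelace formula its area is 20.00.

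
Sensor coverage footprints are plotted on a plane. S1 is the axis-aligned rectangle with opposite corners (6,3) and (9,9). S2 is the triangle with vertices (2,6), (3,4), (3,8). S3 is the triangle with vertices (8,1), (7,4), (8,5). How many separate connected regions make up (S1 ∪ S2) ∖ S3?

2

(S1 ∪ S2) ∖ S3 splits into 2 disjoint pieces (area 16.6667, area 2).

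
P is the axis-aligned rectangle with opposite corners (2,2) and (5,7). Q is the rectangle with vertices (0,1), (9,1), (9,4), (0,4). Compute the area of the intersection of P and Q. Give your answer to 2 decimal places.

|P∩Q|: x∈[2,5], y∈[2,4] → 3·2 = 6.

6.00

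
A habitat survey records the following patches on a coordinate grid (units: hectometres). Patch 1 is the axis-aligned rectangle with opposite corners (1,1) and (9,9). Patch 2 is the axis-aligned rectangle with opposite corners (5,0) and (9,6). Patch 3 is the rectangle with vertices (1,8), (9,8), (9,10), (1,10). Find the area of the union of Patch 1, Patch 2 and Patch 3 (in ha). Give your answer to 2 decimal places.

By inclusion–exclusion:
Individual areas: |Patch 1| = 64, |Patch 2| = 24, |Patch 3| = 16.
|Patch 1∩Patch 2|: x∈[5,9], y∈[1,6] → 4·5 = 20.
|Patch 1∩Patch 3|: x∈[1,9], y∈[8,9] → 8·1 = 8.
|Patch 2∩Patch 3| = 0 (no overlap).
|Patch 1∩Patch 2∩Patch 3| = 0.
|Patch 1 ∪ Patch 2 ∪ Patch 3| = 104 − 28 + 0 = 76.00.

76.00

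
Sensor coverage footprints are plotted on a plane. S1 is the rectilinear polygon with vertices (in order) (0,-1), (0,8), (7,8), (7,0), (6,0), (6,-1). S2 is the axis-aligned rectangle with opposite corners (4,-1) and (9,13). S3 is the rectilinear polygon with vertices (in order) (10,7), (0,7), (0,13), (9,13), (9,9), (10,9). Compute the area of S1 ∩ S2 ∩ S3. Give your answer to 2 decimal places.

3.00

The intersection is the polygon with vertices (7,7), (4,7), (4,8), (7,8).
By the shoelace formula its area is 3.00.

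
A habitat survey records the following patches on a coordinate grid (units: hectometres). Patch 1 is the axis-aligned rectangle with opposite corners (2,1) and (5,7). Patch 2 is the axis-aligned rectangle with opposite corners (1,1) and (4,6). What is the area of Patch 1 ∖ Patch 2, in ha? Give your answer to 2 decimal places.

|Patch 1∩Patch 2|: x∈[2,4], y∈[1,6] → 2·5 = 10.
|Patch 1| = 18.
|Patch 1 ∖ Patch 2| = |Patch 1| − |Patch 1∩Patch 2| = 18 − 10 = 8.00.

8.00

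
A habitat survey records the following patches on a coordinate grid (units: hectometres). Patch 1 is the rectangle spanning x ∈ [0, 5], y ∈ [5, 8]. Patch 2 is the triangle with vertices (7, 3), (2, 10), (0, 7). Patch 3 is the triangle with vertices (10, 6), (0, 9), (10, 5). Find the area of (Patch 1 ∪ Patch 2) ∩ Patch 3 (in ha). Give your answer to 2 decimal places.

The region (Patch 1 ∪ Patch 2) ∩ Patch 3 is the polygon with vertices (5,7), (1.053,8.579), (1.111,8.667), (5,7.5).
By the shoelace formula its area is 1.19.

1.19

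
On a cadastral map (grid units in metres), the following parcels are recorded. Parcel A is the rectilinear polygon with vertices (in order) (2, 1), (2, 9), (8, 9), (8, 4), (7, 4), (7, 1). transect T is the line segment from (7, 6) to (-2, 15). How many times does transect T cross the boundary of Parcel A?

The segment meets the boundary at (4,9).

1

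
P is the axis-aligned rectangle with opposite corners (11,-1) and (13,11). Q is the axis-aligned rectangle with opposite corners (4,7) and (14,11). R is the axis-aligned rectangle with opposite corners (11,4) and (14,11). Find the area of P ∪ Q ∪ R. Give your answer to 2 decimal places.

By inclusion–exclusion:
Individual areas: |P| = 24, |Q| = 40, |R| = 21.
|P∩Q|: x∈[11,13], y∈[7,11] → 2·4 = 8.
|P∩R|: x∈[11,13], y∈[4,11] → 2·7 = 14.
|Q∩R|: x∈[11,14], y∈[7,11] → 3·4 = 12.
|P∩Q∩R| = 8.
|P ∪ Q ∪ R| = 85 − 34 + 8 = 59.00.

59.00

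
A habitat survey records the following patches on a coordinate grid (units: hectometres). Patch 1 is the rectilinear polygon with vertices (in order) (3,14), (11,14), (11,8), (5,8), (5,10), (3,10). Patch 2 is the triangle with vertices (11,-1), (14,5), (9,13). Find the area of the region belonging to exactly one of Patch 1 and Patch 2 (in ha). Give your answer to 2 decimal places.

60.97

|Patch 1| = 44, |Patch 2| = 27, |Patch 1∩Patch 2| = 5.0143.
|Patch 1 △ Patch 2| = |Patch 1| + |Patch 2| − 2·|Patch 1∩Patch 2| = 44 + 27 − 10.0286 = 60.97.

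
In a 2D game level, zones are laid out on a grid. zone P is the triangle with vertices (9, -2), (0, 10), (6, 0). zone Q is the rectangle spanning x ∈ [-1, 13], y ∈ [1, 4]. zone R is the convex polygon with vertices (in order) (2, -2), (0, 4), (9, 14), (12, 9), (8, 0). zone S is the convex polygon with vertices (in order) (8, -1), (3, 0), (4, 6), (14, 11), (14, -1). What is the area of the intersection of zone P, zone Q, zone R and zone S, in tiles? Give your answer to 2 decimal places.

The intersection is the polygon with vertices (3.652,3.913), (3.667,4), (4.5,4), (6.75,1), (5.4,1).
By the shoelace formula its area is 3.37.

3.37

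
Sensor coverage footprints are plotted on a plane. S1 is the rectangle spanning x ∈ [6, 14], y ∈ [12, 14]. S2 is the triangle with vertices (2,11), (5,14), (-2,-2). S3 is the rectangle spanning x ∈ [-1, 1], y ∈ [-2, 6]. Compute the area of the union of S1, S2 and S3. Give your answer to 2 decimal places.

By inclusion–exclusion:
Individual areas: |S1| = 16, |S2| = 13.5, |S3| = 16.
|S1∩S2| = 0.
|S1∩S3| = 0 (no overlap).
|S2∩S3| = 3.386.
|S1∩S2∩S3| = 0.
|S1 ∪ S2 ∪ S3| = 45.5 − 3.386 + 0 = 42.11.

42.11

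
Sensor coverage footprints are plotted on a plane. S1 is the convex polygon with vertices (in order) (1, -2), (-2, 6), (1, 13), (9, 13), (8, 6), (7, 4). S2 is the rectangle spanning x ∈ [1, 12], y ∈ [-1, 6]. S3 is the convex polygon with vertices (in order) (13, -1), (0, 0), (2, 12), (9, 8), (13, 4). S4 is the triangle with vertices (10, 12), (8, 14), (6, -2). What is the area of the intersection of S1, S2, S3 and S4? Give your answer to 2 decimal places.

1.29

The intersection is the polygon with vertices (8,6), (7,4), (6.714,3.714), (7,6).
By the shoelace formula its area is 1.29.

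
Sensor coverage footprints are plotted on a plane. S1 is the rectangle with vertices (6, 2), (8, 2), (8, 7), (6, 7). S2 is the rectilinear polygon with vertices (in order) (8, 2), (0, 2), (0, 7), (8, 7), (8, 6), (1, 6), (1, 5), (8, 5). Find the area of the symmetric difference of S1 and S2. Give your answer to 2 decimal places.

|S1| = 10, |S2| = 33, |S1∩S2| = 8.
|S1 △ S2| = |S1| + |S2| − 2·|S1∩S2| = 10 + 33 − 16 = 27.00.

27.00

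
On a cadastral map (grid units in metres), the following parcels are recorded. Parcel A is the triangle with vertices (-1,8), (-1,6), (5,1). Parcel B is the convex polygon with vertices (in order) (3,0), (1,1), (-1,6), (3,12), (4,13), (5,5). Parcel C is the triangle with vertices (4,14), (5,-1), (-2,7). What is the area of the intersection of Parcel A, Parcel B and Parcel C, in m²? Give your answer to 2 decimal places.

5.03

The intersection is the polygon with vertices (-0.25,7.125), (3.909,2.273), (3.8,2), (-1,6).
By the shoelace formula its area is 5.03.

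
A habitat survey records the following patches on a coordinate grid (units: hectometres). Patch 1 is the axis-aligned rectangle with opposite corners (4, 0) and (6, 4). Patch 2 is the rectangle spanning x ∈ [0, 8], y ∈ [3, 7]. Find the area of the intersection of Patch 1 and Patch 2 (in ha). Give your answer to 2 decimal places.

|Patch 1∩Patch 2|: x∈[4,6], y∈[3,4] → 2·1 = 2.

2.00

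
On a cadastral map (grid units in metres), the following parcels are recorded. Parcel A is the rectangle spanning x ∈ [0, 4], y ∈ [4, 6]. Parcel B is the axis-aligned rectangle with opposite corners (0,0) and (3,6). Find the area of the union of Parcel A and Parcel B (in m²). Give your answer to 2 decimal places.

20.00

By inclusion–exclusion:
Individual areas: |Parcel A| = 8, |Parcel B| = 18.
|Parcel A∩Parcel B|: x∈[0,3], y∈[4,6] → 3·2 = 6.
|Parcel A ∪ Parcel B| = 26 − 6 = 20.00.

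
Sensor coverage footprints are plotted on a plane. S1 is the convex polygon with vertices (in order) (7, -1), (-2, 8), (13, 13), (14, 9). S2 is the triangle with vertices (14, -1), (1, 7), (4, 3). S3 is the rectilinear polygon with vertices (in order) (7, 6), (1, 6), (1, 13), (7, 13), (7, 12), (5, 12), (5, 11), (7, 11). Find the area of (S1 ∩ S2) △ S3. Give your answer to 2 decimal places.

50.24

|S1 ∩ S2| = 11.1186.
|(S1 ∩ S2) ∩ S3| = 0.4375.
|(S1 ∩ S2) △ S3| = 11.1186 + 40 − 0.875 = 50.24.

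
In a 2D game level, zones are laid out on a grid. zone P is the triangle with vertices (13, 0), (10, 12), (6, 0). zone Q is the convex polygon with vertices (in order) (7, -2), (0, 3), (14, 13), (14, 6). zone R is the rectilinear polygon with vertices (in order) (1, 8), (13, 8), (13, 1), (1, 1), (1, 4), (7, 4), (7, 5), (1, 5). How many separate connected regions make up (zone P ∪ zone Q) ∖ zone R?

(zone P ∪ zone Q) ∖ zone R splits into 4 disjoint pieces (area 13.925, area 0.7143, area 4.9, area 21.1917).

4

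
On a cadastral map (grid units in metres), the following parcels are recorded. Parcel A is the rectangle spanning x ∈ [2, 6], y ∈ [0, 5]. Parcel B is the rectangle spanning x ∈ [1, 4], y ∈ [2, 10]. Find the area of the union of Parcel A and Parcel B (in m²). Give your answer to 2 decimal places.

38.00

By inclusion–exclusion:
Individual areas: |Parcel A| = 20, |Parcel B| = 24.
|Parcel A∩Parcel B|: x∈[2,4], y∈[2,5] → 2·3 = 6.
|Parcel A ∪ Parcel B| = 44 − 6 = 38.00.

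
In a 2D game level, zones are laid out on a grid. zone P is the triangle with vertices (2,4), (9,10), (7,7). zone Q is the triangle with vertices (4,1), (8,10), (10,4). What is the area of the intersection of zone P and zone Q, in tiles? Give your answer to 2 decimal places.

1.19

The intersection is the polygon with vertices (8.222,9.333), (8.333,9), (7,7), (6.545,6.727), (7.385,8.615).
By the shoelace formula its area is 1.19.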